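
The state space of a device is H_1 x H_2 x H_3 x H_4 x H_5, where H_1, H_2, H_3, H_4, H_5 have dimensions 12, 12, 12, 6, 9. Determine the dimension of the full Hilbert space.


dim(H_1 x H_2 x H_3 x H_4 x H_5) = 12 * 12 * 12 * 6 * 9
= 144 * 12 * 6 * 9
= 1728 * 6 * 9
= 10368 * 9
= 93312

93312


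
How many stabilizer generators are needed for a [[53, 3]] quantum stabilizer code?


For an [[n,k]] stabilizer code:
Number of stabilizer generators = n - k
= 53 - 3
= 50

50


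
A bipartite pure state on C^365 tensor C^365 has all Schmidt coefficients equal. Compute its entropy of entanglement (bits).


For a maximally entangled state in d x d:
S = log2(d) = log2(365)
= 8.5118

8.5118


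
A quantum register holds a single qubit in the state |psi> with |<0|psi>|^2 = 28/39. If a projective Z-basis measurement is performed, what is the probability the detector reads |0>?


|alpha|^2 = 28/39 = 0.7179
|beta|^2 = 1 - 28/39 = 11/39 = 0.2821
P(|0>) = |alpha|^2 = 0.7179

0.7179


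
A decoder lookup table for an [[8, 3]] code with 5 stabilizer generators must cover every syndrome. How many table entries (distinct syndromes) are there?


Each stabilizer generator gives a binary (+1 or -1) measurement outcome.
With 5 independent generators:
Total syndromes = 2^5
= 32

32


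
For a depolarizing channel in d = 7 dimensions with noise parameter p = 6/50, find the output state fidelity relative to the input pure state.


F = (1-p) + p/d
= (1 - 0.1200) + 0.1200/7
= 0.8800 + 0.0171
= 0.8971

0.8971


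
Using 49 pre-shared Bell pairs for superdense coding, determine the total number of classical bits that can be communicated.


Superdense coding allows 2 classical bits per shared entangled pair.
49 pair(s) -> 2 * 49 = 98 classical bits

98


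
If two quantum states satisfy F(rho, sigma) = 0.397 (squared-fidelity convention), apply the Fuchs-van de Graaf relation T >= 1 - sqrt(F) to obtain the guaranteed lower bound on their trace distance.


Fuchs-van de Graaf (squared-fidelity convention): 1 - sqrt(F) <= T <= sqrt(1 - F).
Lower bound: T >= 1 - sqrt(F)
sqrt(F) = sqrt(0.397) = 0.6301
T >= 1 - 0.6301
T >= 0.3699

0.3699


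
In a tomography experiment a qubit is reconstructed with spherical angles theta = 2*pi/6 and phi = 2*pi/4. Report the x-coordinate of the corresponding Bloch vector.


theta = 1.0472, phi = 1.5708
r_x = sin(theta)*cos(phi) = 0.8660 * 0.0000
r_x = 0.0000

0.0000


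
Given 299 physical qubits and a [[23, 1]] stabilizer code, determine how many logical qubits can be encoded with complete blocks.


Each code block uses 23 physical qubits for 1 logical qubit(s).
Number of complete blocks = floor(299 / 23) = 13
Logical qubits = 13 * 1
= 13

13


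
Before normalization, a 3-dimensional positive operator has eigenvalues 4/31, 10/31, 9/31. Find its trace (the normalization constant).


tr(M) = sum of eigenvalues
= 4/31 + 10/31 + 9/31
= 23/31
= 0.7419

0.7419


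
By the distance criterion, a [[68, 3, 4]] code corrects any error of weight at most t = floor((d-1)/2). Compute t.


Code parameters: [[68, 3, 4]], distance d = 4.
Number of correctable errors = floor((d-1)/2)
= floor((4 - 1)/2)
= floor(3/2)
= 1

1


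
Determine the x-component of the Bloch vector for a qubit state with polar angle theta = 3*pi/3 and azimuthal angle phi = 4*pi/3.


theta = 3.1416, phi = 4.1888
r_x = sin(theta)*cos(phi) = 0.0000 * -0.5000
r_x = 0.0000

0.0000


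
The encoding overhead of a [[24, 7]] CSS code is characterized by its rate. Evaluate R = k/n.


Code rate R = k/n
= 7/24
= 0.2917

0.2917


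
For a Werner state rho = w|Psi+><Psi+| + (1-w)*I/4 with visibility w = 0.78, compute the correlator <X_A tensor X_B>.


|Psi+> = (|01> + |10>)/sqrt(2)
For the pure Bell state, <X_A X_B> = +1 (Bell-state Pauli correlator).
The maximally-mixed part I/4 has tr(I/4 * P tensor P) = 0 for any traceless Pauli P.
So <X_A X_B>_rho = w * (+1) + (1 - w) * 0
= 0.78 * (+1)
= 0.7800

0.7800


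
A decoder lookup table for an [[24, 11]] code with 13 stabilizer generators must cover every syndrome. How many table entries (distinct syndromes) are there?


Each stabilizer generator gives a binary (+1 or -1) measurement outcome.
With 13 independent generators:
Total syndromes = 2^13
= 8192

8192


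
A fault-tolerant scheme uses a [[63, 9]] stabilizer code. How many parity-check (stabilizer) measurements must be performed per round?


For an [[n,k]] stabilizer code:
Number of stabilizer generators = n - k
= 63 - 9
= 54

54


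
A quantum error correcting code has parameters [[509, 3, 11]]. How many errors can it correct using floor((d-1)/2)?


Code parameters: [[509, 3, 11]], distance d = 11.
Number of correctable errors = floor((d-1)/2)
= floor((11 - 1)/2)
= floor(10/2)
= 5

5


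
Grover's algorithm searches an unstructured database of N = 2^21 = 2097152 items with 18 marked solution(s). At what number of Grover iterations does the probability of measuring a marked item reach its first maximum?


After j Grover iterations the success probability is P(j) = sin^2((2j+1)*theta), where sin(theta) = sqrt(k/N).
N = 2^21 = 2097152, k = 18
sin(theta) = sqrt(k/N) = 0.0029296875
theta = arcsin(sqrt(k/N)) = 0.002929691691 rad
P(j) reaches its first maximum when (2j+1)*theta is as close as possible to pi/2, i.e. j = round(pi/(4*theta) - 1/2).
pi/(4*theta) - 1/2 = 267.5822
(For comparison, the common estimate pi/4 * sqrt(N/k) = 268.0826; the exact maximiser is used here.)
Optimal iterations = 268

268


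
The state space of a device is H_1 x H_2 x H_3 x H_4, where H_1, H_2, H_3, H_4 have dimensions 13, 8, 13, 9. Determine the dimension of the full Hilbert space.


dim(H_1 x H_2 x H_3 x H_4) = 13 * 8 * 13 * 9
= 104 * 13 * 9
= 1352 * 9
= 12168

12168


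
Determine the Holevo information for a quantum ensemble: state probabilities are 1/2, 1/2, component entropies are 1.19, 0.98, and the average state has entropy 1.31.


chi = S(rho) - sum_i p_i * S(rho_i)
Weighted entropy = 1/2 * 1.19 + 1/2 * 0.98
= 1.0850
chi = 1.31 - 1.0850
= 0.2250

0.2250


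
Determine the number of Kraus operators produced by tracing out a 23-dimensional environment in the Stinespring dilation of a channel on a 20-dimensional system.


Tracing out the environment in an orthonormal basis {|i>_E} gives Kraus operators K_i = <i|_E U |0>_E.
Number of Kraus operators = dim(H_env) = d_env
= 23

23


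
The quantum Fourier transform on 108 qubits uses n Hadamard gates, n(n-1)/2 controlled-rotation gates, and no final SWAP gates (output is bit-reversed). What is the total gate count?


Hadamard gates: 108
Controlled rotations: n*(n-1)/2 = 108*107/2 = 5778
SWAP gates: 0 (omitted)
Total = 108 + 5778
= 5886

5886


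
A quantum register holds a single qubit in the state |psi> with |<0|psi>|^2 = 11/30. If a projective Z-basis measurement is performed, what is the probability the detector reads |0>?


|alpha|^2 = 11/30 = 0.3667
|beta|^2 = 1 - 11/30 = 19/30 = 0.6333
P(|0>) = |alpha|^2 = 0.3667

0.3667


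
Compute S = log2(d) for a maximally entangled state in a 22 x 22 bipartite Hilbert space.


For a maximally entangled state in d x d:
S = log2(d) = log2(22)
= 4.4594

4.4594


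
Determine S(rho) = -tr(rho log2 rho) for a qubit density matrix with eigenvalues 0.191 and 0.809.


S = -p*log2(p) - (1-p)*log2(1-p)
p = 0.1910, 1-p = 0.8090
= -0.1910 * log2(0.1910) - 0.8090 * log2(0.8090)
= -(-0.4562) - (-0.2474)
= 0.7036

0.7036


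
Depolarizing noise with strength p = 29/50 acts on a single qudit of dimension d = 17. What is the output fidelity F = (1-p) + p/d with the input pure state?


F = (1-p) + p/d
= (1 - 0.5800) + 0.5800/17
= 0.4200 + 0.0341
= 0.4541

0.4541


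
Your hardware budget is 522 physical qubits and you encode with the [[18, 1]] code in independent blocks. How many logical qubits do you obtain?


Each code block uses 18 physical qubits for 1 logical qubit(s).
Number of complete blocks = floor(522 / 18) = 29
Logical qubits = 29 * 1
= 29

29


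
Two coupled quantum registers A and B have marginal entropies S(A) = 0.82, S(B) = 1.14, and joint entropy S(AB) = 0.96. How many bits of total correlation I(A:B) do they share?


I(A:B) = S(A) + S(B) - S(AB)
= 0.82 + 1.14 - 0.96
= 1.0000

1.0000


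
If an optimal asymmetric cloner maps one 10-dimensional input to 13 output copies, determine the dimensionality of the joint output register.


Output space = H^(tensor 13) where dim(H) = 10
dim = 10^13
= 100 (after 2 factors)
= 1000 (after 3 factors)
= 10000 (after 4 factors)
= 100000 (after 5 factors)
= 1000000 (after 6 factors)
= 10000000 (after 7 factors)
= 100000000 (after 8 factors)
= 1000000000 (after 9 factors)
= 10000000000 (after 10 factors)
= 100000000000 (after 11 factors)
= 1000000000000 (after 12 factors)
= 10000000000000 (after 13 factors)
= 10000000000000

10000000000000


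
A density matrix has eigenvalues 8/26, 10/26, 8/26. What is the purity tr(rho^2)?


tr(rho^2) = sum of eigenvalues squared
= (8/26)^2 + (10/26)^2 + (8/26)^2
= (64 + 100 + 64) / 676
= 228/676
= 0.3373

0.3373


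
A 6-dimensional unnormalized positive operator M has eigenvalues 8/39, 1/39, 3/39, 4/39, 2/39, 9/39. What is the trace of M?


tr(M) = sum of eigenvalues
= 8/39 + 1/39 + 3/39 + 4/39 + 2/39 + 9/39
= 27/39
= 0.6923

0.6923


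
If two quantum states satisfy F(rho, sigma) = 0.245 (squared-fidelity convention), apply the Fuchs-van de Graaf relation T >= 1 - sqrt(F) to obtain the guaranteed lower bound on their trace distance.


Fuchs-van de Graaf (squared-fidelity convention): 1 - sqrt(F) <= T <= sqrt(1 - F).
Lower bound: T >= 1 - sqrt(F)
sqrt(F) = sqrt(0.245) = 0.4950
T >= 1 - 0.4950
T >= 0.5050

0.5050


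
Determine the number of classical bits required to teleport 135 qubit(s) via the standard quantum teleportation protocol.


Quantum teleportation requires 2 classical bits per qubit teleported.
135 qubit(s) -> 2 * 135 = 270 classical bits

270


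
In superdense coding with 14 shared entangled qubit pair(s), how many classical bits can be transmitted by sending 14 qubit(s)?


Superdense coding allows 2 classical bits per shared entangled pair.
14 pair(s) -> 2 * 14 = 28 classical bits

28


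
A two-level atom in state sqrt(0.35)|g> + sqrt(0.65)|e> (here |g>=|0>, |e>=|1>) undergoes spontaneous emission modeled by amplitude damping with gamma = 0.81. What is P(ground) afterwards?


For amplitude damping with parameter gamma on state sqrt(a)|0> + sqrt(b)|1>:
alpha^2 = 0.35, beta^2 = 0.65
P(|0>) = alpha^2 + gamma * beta^2
= 0.35 + 0.81 * 0.65
= 0.35 + 0.5265
= 0.8765

0.8765


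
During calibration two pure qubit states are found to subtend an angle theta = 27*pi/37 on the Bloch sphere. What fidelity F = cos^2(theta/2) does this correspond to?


For states separated by angle theta on Bloch sphere:
F = cos^2(theta/2)
theta = 27*pi/37 = 2.2925
theta/2 = 1.1463
cos(theta/2) = 0.4119
F = 0.1697

0.1697


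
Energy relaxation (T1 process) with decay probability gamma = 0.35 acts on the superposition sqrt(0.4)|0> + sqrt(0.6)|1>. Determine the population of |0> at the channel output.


For amplitude damping with parameter gamma on state sqrt(a)|0> + sqrt(b)|1>:
alpha^2 = 0.4, beta^2 = 0.6
P(|0>) = alpha^2 + gamma * beta^2
= 0.4 + 0.35 * 0.6
= 0.4 + 0.2100
= 0.6100

0.6100


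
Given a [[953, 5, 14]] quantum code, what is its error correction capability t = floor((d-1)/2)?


Code parameters: [[953, 5, 14]], distance d = 14.
Number of correctable errors = floor((d-1)/2)
= floor((14 - 1)/2)
= floor(13/2)
= 6

6


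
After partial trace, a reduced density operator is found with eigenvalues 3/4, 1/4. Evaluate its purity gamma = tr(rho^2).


tr(rho^2) = sum of eigenvalues squared
= (3/4)^2 + (1/4)^2
= (9 + 1) / 16
= 10/16
= 0.6250

0.6250


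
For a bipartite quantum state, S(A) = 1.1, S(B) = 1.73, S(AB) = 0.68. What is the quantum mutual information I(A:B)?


I(A:B) = S(A) + S(B) - S(AB)
= 1.1 + 1.73 - 0.68
= 2.1500

2.1500


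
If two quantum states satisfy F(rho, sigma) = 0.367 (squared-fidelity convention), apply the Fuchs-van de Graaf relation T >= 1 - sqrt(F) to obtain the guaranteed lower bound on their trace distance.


Fuchs-van de Graaf (squared-fidelity convention): 1 - sqrt(F) <= T <= sqrt(1 - F).
Lower bound: T >= 1 - sqrt(F)
sqrt(F) = sqrt(0.367) = 0.6058
T >= 1 - 0.6058
T >= 0.3942

0.3942


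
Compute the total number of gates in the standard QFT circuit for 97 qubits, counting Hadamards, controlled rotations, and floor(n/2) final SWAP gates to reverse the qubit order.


Hadamard gates: 97
Controlled rotations: n*(n-1)/2 = 97*96/2 = 4656
SWAP gates: floor(n/2) = floor(97/2) = 48
Total = 97 + 4656 + 48
= 4801

4801


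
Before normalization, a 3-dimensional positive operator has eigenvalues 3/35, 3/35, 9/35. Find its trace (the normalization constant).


tr(M) = sum of eigenvalues
= 3/35 + 3/35 + 9/35
= 15/35
= 0.4286

0.4286


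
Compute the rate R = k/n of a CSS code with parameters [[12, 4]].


Code rate R = k/n
= 4/12
= 0.3333

0.3333


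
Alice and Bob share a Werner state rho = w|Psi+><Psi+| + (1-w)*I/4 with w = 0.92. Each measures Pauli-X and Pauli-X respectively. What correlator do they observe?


|Psi+> = (|01> + |10>)/sqrt(2)
For the pure Bell state, <X_A X_B> = +1 (Bell-state Pauli correlator).
The maximally-mixed part I/4 has tr(I/4 * P tensor P) = 0 for any traceless Pauli P.
So <X_A X_B>_rho = w * (+1) + (1 - w) * 0
= 0.92 * (+1)
= 0.9200

0.9200


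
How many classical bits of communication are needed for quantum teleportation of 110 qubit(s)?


Quantum teleportation requires 2 classical bits per qubit teleported.
110 qubit(s) -> 2 * 110 = 220 classical bits

220


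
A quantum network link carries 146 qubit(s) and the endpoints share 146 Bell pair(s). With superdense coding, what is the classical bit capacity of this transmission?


Superdense coding allows 2 classical bits per shared entangled pair.
146 pair(s) -> 2 * 146 = 292 classical bits

292


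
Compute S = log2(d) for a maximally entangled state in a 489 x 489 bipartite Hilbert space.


For a maximally entangled state in d x d:
S = log2(d) = log2(489)
= 8.9337

8.9337


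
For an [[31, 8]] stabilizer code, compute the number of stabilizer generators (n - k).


For an [[n,k]] stabilizer code:
Number of stabilizer generators = n - k
= 31 - 8
= 23

23


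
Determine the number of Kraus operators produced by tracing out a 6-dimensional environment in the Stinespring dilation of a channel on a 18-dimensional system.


Tracing out the environment in an orthonormal basis {|i>_E} gives Kraus operators K_i = <i|_E U |0>_E.
Number of Kraus operators = dim(H_env) = d_env
= 6

6


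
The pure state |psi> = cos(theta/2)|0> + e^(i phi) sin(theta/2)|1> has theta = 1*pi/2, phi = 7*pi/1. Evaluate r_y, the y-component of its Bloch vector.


theta = 1.5708, phi = 21.9911
r_y = sin(theta)*sin(phi) = 1.0000 * 0.0000
r_y = 0.0000

0.0000


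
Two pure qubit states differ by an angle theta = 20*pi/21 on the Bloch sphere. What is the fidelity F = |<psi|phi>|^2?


For states separated by angle theta on Bloch sphere:
F = cos^2(theta/2)
theta = 20*pi/21 = 2.9920
theta/2 = 1.4960
cos(theta/2) = 0.0747
F = 0.0056

0.0056


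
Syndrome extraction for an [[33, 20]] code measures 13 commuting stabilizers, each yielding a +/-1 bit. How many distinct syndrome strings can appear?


Each stabilizer generator gives a binary (+1 or -1) measurement outcome.
With 13 independent generators:
Total syndromes = 2^13
= 8192

8192


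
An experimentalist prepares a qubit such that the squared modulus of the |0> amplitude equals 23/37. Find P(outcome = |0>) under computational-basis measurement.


|alpha|^2 = 23/37 = 0.6216
|beta|^2 = 1 - 23/37 = 14/37 = 0.3784
P(|0>) = |alpha|^2 = 0.6216

0.6216


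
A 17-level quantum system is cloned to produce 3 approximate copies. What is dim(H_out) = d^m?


Output space = H^(tensor 3) where dim(H) = 17
dim = 17^3
= 289 (after 2 factors)
= 4913 (after 3 factors)
= 4913

4913


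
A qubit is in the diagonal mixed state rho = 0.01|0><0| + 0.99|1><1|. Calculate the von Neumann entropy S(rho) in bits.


S = -p*log2(p) - (1-p)*log2(1-p)
p = 0.0100, 1-p = 0.9900
= -0.0100 * log2(0.0100) - 0.9900 * log2(0.9900)
= -(-0.0664) - (-0.0144)
= 0.0808

0.0808


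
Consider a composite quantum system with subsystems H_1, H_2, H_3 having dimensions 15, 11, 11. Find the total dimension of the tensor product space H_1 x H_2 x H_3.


dim(H_1 x H_2 x H_3) = 15 * 11 * 11
= 165 * 11
= 1815

1815


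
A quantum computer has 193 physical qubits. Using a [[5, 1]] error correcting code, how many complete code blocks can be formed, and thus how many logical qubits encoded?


Each code block uses 5 physical qubits for 1 logical qubit(s).
Number of complete blocks = floor(193 / 5) = 38
Logical qubits = 38 * 1
= 38

38


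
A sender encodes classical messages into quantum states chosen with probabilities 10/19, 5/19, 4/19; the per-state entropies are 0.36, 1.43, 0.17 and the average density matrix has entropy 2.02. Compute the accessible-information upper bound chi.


chi = S(rho) - sum_i p_i * S(rho_i)
Weighted entropy = 10/19 * 0.36 + 5/19 * 1.43 + 4/19 * 0.17
= 0.6016
chi = 2.02 - 0.6016
= 1.4184

1.4184


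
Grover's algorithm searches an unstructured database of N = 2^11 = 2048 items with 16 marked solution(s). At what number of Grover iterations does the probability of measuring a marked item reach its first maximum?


After j Grover iterations the success probability is P(j) = sin^2((2j+1)*theta), where sin(theta) = sqrt(k/N).
N = 2^11 = 2048, k = 16
sin(theta) = sqrt(k/N) = 0.08838834765
theta = arcsin(sqrt(k/N)) = 0.08850384314 rad
P(j) reaches its first maximum when (2j+1)*theta is as close as possible to pi/2, i.e. j = round(pi/(4*theta) - 1/2).
pi/(4*theta) - 1/2 = 8.3742
(For comparison, the common estimate pi/4 * sqrt(N/k) = 8.8858; the exact maximiser is used here.)
Optimal iterations = 8

8


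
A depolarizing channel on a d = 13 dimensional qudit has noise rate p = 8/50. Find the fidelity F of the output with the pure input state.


F = (1-p) + p/d
= (1 - 0.1600) + 0.1600/13
= 0.8400 + 0.0123
= 0.8523

0.8523


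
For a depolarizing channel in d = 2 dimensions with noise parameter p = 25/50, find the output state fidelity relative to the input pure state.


F = (1-p) + p/d
= (1 - 0.5000) + 0.5000/2
= 0.5000 + 0.2500
= 0.7500

0.7500


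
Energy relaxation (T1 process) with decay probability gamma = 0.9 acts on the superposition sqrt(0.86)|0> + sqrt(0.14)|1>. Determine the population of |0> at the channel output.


For amplitude damping with parameter gamma on state sqrt(a)|0> + sqrt(b)|1>:
alpha^2 = 0.86, beta^2 = 0.14
P(|0>) = alpha^2 + gamma * beta^2
= 0.86 + 0.9 * 0.14
= 0.86 + 0.1260
= 0.9860

0.9860


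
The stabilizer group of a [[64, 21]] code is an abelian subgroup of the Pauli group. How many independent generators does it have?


For an [[n,k]] stabilizer code:
Number of stabilizer generators = n - k
= 64 - 21
= 43

43


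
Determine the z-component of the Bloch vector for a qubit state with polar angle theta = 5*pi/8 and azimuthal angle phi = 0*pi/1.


theta = 1.9635, phi = 0.0000
r_z = cos(theta) = -0.3827

-0.3827


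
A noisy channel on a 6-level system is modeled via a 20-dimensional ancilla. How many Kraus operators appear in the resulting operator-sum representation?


Tracing out the environment in an orthonormal basis {|i>_E} gives Kraus operators K_i = <i|_E U |0>_E.
Number of Kraus operators = dim(H_env) = d_env
= 20

20


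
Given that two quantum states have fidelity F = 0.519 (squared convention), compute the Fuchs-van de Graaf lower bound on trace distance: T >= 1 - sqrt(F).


Fuchs-van de Graaf (squared-fidelity convention): 1 - sqrt(F) <= T <= sqrt(1 - F).
Lower bound: T >= 1 - sqrt(F)
sqrt(F) = sqrt(0.519) = 0.7204
T >= 1 - 0.7204
T >= 0.2796

0.2796


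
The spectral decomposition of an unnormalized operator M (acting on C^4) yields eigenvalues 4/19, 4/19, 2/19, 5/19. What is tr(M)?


tr(M) = sum of eigenvalues
= 4/19 + 4/19 + 2/19 + 5/19
= 15/19
= 0.7895

0.7895


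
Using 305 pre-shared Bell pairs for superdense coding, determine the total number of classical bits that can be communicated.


Superdense coding allows 2 classical bits per shared entangled pair.
305 pair(s) -> 2 * 305 = 610 classical bits

610


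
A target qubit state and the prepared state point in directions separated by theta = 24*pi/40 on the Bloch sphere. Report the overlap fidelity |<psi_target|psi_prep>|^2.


For states separated by angle theta on Bloch sphere:
F = cos^2(theta/2)
theta = 24*pi/40 = 1.8850
theta/2 = 0.9425
cos(theta/2) = 0.5878
F = 0.3455

0.3455


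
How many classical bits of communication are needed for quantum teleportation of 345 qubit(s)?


Quantum teleportation requires 2 classical bits per qubit teleported.
345 qubit(s) -> 2 * 345 = 690 classical bits

690


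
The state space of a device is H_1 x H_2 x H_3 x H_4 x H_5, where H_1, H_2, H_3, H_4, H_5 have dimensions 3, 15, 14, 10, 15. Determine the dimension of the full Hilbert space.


dim(H_1 x H_2 x H_3 x H_4 x H_5) = 3 * 15 * 14 * 10 * 15
= 45 * 14 * 10 * 15
= 630 * 10 * 15
= 6300 * 15
= 94500

94500


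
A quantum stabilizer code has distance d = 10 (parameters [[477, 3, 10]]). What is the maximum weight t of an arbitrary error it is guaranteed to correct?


Code parameters: [[477, 3, 10]], distance d = 10.
Number of correctable errors = floor((d-1)/2)
= floor((10 - 1)/2)
= floor(9/2)
= 4

4


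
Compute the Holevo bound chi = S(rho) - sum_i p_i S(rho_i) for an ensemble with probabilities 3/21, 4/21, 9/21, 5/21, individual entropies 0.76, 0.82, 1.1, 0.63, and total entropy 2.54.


chi = S(rho) - sum_i p_i * S(rho_i)
Weighted entropy = 3/21 * 0.76 + 4/21 * 0.82 + 9/21 * 1.1 + 5/21 * 0.63
= 0.8862
chi = 2.54 - 0.8862
= 1.6538

1.6538


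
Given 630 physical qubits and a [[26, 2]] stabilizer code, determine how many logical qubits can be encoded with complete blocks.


Each code block uses 26 physical qubits for 2 logical qubit(s).
Number of complete blocks = floor(630 / 26) = 24
Logical qubits = 24 * 2
= 48

48


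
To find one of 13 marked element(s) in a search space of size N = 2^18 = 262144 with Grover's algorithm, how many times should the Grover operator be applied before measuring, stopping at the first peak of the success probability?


After j Grover iterations the success probability is P(j) = sin^2((2j+1)*theta), where sin(theta) = sqrt(k/N).
N = 2^18 = 262144, k = 13
sin(theta) = sqrt(k/N) = 0.007042092335
theta = arcsin(sqrt(k/N)) = 0.00704215054 rad
P(j) reaches its first maximum when (2j+1)*theta is as close as possible to pi/2, i.e. j = round(pi/(4*theta) - 1/2).
pi/(4*theta) - 1/2 = 111.0282
(For comparison, the common estimate pi/4 * sqrt(N/k) = 111.5291; the exact maximiser is used here.)
Optimal iterations = 111

111


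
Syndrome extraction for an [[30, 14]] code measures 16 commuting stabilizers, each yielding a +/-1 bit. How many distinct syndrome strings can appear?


Each stabilizer generator gives a binary (+1 or -1) measurement outcome.
With 16 independent generators:
Total syndromes = 2^16
= 65536

65536


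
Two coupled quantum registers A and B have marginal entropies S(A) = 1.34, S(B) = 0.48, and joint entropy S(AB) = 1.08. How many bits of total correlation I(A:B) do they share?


I(A:B) = S(A) + S(B) - S(AB)
= 1.34 + 0.48 - 1.08
= 0.7400

0.7400


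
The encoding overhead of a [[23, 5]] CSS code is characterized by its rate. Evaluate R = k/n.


Code rate R = k/n
= 5/23
= 0.2174

0.2174


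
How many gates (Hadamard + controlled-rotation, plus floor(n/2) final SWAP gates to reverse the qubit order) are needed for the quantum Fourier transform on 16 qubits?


Hadamard gates: 16
Controlled rotations: n*(n-1)/2 = 16*15/2 = 120
SWAP gates: floor(n/2) = floor(16/2) = 8
Total = 16 + 120 + 8
= 144

144


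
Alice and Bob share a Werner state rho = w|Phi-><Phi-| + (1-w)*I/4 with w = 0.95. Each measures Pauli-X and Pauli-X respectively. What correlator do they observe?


|Phi-> = (|00> - |11>)/sqrt(2)
For the pure Bell state, <X_A X_B> = -1 (Bell-state Pauli correlator).
The maximally-mixed part I/4 has tr(I/4 * P tensor P) = 0 for any traceless Pauli P.
So <X_A X_B>_rho = w * (-1) + (1 - w) * 0
= 0.95 * (-1)
= -0.9500

-0.9500


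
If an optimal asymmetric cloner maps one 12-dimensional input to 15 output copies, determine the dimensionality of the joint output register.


Output space = H^(tensor 15) where dim(H) = 12
dim = 12^15
= 144 (after 2 factors)
= 1728 (after 3 factors)
= 20736 (after 4 factors)
= 248832 (after 5 factors)
= 2985984 (after 6 factors)
= 35831808 (after 7 factors)
= 429981696 (after 8 factors)
= 5159780352 (after 9 factors)
= 61917364224 (after 10 factors)
= 743008370688 (after 11 factors)
= 8916100448256 (after 12 factors)
= 106993205379072 (after 13 factors)
= 1283918464548864 (after 14 factors)
= 15407021574586368 (after 15 factors)
= 15407021574586368

15407021574586368


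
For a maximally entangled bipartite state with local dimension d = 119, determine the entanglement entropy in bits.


For a maximally entangled state in d x d:
S = log2(d) = log2(119)
= 6.8948

6.8948


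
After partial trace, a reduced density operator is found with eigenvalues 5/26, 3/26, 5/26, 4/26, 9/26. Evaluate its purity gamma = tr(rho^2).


tr(rho^2) = sum of eigenvalues squared
= (5/26)^2 + (3/26)^2 + (5/26)^2 + (4/26)^2 + (9/26)^2
= (25 + 9 + 25 + 16 + 81) / 676
= 156/676
= 0.2308

0.2308


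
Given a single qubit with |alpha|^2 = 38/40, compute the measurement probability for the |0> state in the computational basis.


|alpha|^2 = 38/40 = 0.9500
|beta|^2 = 1 - 38/40 = 2/40 = 0.0500
P(|0>) = |alpha|^2 = 0.9500

0.9500


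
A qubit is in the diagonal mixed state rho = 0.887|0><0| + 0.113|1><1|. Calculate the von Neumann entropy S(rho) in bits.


S = -p*log2(p) - (1-p)*log2(1-p)
p = 0.8870, 1-p = 0.1130
= -0.8870 * log2(0.8870) - 0.1130 * log2(0.1130)
= -(-0.1534) - (-0.3555)
= 0.5089

0.5089


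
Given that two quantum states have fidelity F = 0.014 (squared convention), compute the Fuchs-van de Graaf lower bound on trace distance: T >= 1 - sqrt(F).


Fuchs-van de Graaf (squared-fidelity convention): 1 - sqrt(F) <= T <= sqrt(1 - F).
Lower bound: T >= 1 - sqrt(F)
sqrt(F) = sqrt(0.014) = 0.1183
T >= 1 - 0.1183
T >= 0.8817

0.8817


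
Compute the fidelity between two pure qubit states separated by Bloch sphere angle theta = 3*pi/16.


For states separated by angle theta on Bloch sphere:
F = cos^2(theta/2)
theta = 3*pi/16 = 0.5890
theta/2 = 0.2945
cos(theta/2) = 0.9569
F = 0.9157

0.9157


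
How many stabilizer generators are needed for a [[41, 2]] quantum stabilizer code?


For an [[n,k]] stabilizer code:
Number of stabilizer generators = n - k
= 41 - 2
= 39

39


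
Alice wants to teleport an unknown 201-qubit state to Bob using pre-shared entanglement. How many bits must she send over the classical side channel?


Quantum teleportation requires 2 classical bits per qubit teleported.
201 qubit(s) -> 2 * 201 = 402 classical bits

402


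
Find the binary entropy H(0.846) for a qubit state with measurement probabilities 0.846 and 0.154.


S = -p*log2(p) - (1-p)*log2(1-p)
p = 0.8460, 1-p = 0.1540
= -0.8460 * log2(0.8460) - 0.1540 * log2(0.1540)
= -(-0.2041) - (-0.4156)
= 0.6198

0.6198


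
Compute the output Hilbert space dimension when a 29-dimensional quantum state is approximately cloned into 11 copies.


Output space = H^(tensor 11) where dim(H) = 29
dim = 29^11
= 841 (after 2 factors)
= 24389 (after 3 factors)
= 707281 (after 4 factors)
= 20511149 (after 5 factors)
= 594823321 (after 6 factors)
= 17249876309 (after 7 factors)
= 500246412961 (after 8 factors)
= 14507145975869 (after 9 factors)
= 420707233300201 (after 10 factors)
= 12200509765705829 (after 11 factors)
= 12200509765705829

12200509765705829


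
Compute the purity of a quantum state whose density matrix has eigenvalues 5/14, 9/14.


tr(rho^2) = sum of eigenvalues squared
= (5/14)^2 + (9/14)^2
= (25 + 81) / 196
= 106/196
= 0.5408

0.5408


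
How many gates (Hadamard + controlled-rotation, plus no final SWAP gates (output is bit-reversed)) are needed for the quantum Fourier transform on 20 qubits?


Hadamard gates: 20
Controlled rotations: n*(n-1)/2 = 20*19/2 = 190
SWAP gates: 0 (omitted)
Total = 20 + 190
= 210

210


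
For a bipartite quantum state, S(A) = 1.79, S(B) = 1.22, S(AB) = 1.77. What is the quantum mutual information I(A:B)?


I(A:B) = S(A) + S(B) - S(AB)
= 1.79 + 1.22 - 1.77
= 1.2400

1.2400


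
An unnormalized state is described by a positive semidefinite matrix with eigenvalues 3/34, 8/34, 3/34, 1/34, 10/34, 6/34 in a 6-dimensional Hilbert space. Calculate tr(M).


tr(M) = sum of eigenvalues
= 3/34 + 8/34 + 3/34 + 1/34 + 10/34 + 6/34
= 31/34
= 0.9118

0.9118


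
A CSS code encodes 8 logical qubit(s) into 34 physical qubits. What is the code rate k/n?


Code rate R = k/n
= 8/34
= 0.2353

0.2353


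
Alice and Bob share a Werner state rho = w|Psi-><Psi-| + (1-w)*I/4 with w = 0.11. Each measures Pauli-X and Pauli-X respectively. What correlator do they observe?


|Psi-> = (|01> - |10>)/sqrt(2)
For the pure Bell state, <X_A X_B> = -1 (Bell-state Pauli correlator).
The maximally-mixed part I/4 has tr(I/4 * P tensor P) = 0 for any traceless Pauli P.
So <X_A X_B>_rho = w * (-1) + (1 - w) * 0
= 0.11 * (-1)
= -0.1100

-0.1100


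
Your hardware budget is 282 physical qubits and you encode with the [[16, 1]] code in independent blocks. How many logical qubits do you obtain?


Each code block uses 16 physical qubits for 1 logical qubit(s).
Number of complete blocks = floor(282 / 16) = 17
Logical qubits = 17 * 1
= 17

17


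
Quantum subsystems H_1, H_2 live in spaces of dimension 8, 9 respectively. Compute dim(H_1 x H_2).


dim(H_1 x H_2) = 8 * 9
= 72

72


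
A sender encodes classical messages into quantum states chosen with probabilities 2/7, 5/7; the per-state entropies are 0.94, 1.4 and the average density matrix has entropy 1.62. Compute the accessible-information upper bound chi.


chi = S(rho) - sum_i p_i * S(rho_i)
Weighted entropy = 2/7 * 0.94 + 5/7 * 1.4
= 1.2686
chi = 1.62 - 1.2686
= 0.3514

0.3514


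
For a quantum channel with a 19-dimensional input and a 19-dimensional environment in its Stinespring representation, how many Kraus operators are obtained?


Tracing out the environment in an orthonormal basis {|i>_E} gives Kraus operators K_i = <i|_E U |0>_E.
Number of Kraus operators = dim(H_env) = d_env
= 19

19


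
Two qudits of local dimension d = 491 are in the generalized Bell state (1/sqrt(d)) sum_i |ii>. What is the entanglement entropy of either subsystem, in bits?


For a maximally entangled state in d x d:
S = log2(d) = log2(491)
= 8.9396

8.9396


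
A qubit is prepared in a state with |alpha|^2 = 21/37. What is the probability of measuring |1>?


|alpha|^2 = 21/37 = 0.5676
|beta|^2 = 1 - 21/37 = 16/37 = 0.4324
P(|1>) = |beta|^2 = 0.4324

0.4324


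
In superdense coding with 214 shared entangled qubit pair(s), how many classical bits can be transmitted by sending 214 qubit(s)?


Superdense coding allows 2 classical bits per shared entangled pair.
214 pair(s) -> 2 * 214 = 428 classical bits

428


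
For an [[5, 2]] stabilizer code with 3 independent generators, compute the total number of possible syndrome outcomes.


Each stabilizer generator gives a binary (+1 or -1) measurement outcome.
With 3 independent generators:
Total syndromes = 2^3
= 8

8


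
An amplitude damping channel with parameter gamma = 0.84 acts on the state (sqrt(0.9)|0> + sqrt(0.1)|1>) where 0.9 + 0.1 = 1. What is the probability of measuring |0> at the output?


For amplitude damping with parameter gamma on state sqrt(a)|0> + sqrt(b)|1>:
alpha^2 = 0.9, beta^2 = 0.1
P(|0>) = alpha^2 + gamma * beta^2
= 0.9 + 0.84 * 0.1
= 0.9 + 0.0840
= 0.9840

0.9840


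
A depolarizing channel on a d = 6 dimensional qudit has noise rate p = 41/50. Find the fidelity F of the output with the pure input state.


F = (1-p) + p/d
= (1 - 0.8200) + 0.8200/6
= 0.1800 + 0.1367
= 0.3167

0.3167


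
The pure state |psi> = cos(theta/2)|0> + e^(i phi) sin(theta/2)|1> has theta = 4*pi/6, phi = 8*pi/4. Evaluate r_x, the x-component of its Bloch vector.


theta = 2.0944, phi = 6.2832
r_x = sin(theta)*cos(phi) = 0.8660 * 1.0000
r_x = 0.8660

0.8660


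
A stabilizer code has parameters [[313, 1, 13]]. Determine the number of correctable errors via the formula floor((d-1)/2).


Code parameters: [[313, 1, 13]], distance d = 13.
Number of correctable errors = floor((d-1)/2)
= floor((13 - 1)/2)
= floor(12/2)
= 6

6


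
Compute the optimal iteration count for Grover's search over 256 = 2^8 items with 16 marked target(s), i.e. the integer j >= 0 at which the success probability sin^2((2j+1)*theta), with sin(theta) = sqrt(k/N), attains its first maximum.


After j Grover iterations the success probability is P(j) = sin^2((2j+1)*theta), where sin(theta) = sqrt(k/N).
N = 2^8 = 256, k = 16
sin(theta) = sqrt(k/N) = 0.25
theta = arcsin(sqrt(k/N)) = 0.2526802551 rad
P(j) reaches its first maximum when (2j+1)*theta is as close as possible to pi/2, i.e. j = round(pi/(4*theta) - 1/2).
pi/(4*theta) - 1/2 = 2.6083
(For comparison, the common estimate pi/4 * sqrt(N/k) = 3.1416; the exact maximiser is used here.)
Optimal iterations = 3

3


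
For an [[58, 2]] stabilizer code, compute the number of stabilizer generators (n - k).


For an [[n,k]] stabilizer code:
Number of stabilizer generators = n - k
= 58 - 2
= 56

56


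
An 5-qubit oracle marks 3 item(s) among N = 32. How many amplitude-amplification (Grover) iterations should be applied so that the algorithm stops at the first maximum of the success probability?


After j Grover iterations the success probability is P(j) = sin^2((2j+1)*theta), where sin(theta) = sqrt(k/N).
N = 2^5 = 32, k = 3
sin(theta) = sqrt(k/N) = 0.3061862178
theta = arcsin(sqrt(k/N)) = 0.3111842443 rad
P(j) reaches its first maximum when (2j+1)*theta is as close as possible to pi/2, i.e. j = round(pi/(4*theta) - 1/2).
pi/(4*theta) - 1/2 = 2.0239
(For comparison, the common estimate pi/4 * sqrt(N/k) = 2.5651; the exact maximiser is used here.)
Optimal iterations = 2

2


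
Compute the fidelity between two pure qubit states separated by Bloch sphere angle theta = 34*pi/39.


For states separated by angle theta on Bloch sphere:
F = cos^2(theta/2)
theta = 34*pi/39 = 2.7388
theta/2 = 1.3694
cos(theta/2) = 0.2000
F = 0.0400

0.0400


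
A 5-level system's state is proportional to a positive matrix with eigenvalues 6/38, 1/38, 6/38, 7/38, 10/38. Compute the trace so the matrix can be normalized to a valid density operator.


tr(M) = sum of eigenvalues
= 6/38 + 1/38 + 6/38 + 7/38 + 10/38
= 30/38
= 0.7895

0.7895


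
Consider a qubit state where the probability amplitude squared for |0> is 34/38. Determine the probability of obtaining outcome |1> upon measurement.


|alpha|^2 = 34/38 = 0.8947
|beta|^2 = 1 - 34/38 = 4/38 = 0.1053
P(|1>) = |beta|^2 = 0.1053

0.1053


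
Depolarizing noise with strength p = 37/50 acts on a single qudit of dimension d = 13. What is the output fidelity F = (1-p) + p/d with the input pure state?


F = (1-p) + p/d
= (1 - 0.7400) + 0.7400/13
= 0.2600 + 0.0569
= 0.3169

0.3169


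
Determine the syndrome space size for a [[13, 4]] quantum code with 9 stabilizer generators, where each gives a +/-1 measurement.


Each stabilizer generator gives a binary (+1 or -1) measurement outcome.
With 9 independent generators:
Total syndromes = 2^9
= 512

512


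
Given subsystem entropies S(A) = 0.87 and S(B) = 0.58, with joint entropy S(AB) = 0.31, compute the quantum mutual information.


I(A:B) = S(A) + S(B) - S(AB)
= 0.87 + 0.58 - 0.31
= 1.1400

1.1400


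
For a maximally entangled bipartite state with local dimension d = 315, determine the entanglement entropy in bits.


For a maximally entangled state in d x d:
S = log2(d) = log2(315)
= 8.2992

8.2992


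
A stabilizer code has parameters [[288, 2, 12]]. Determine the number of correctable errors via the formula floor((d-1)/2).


Code parameters: [[288, 2, 12]], distance d = 12.
Number of correctable errors = floor((d-1)/2)
= floor((12 - 1)/2)
= floor(11/2)
= 5

5


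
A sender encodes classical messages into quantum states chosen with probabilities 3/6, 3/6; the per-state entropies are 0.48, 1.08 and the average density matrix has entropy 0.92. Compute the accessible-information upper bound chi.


chi = S(rho) - sum_i p_i * S(rho_i)
Weighted entropy = 3/6 * 0.48 + 3/6 * 1.08
= 0.7800
chi = 0.92 - 0.7800
= 0.1400

0.1400


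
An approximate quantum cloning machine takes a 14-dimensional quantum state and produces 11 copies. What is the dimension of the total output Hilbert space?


Output space = H^(tensor 11) where dim(H) = 14
dim = 14^11
= 196 (after 2 factors)
= 2744 (after 3 factors)
= 38416 (after 4 factors)
= 537824 (after 5 factors)
= 7529536 (after 6 factors)
= 105413504 (after 7 factors)
= 1475789056 (after 8 factors)
= 20661046784 (after 9 factors)
= 289254654976 (after 10 factors)
= 4049565169664 (after 11 factors)
= 4049565169664

4049565169664


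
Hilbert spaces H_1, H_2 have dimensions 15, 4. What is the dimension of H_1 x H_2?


dim(H_1 x H_2) = 15 * 4
= 60

60


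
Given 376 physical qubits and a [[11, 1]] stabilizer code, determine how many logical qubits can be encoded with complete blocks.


Each code block uses 11 physical qubits for 1 logical qubit(s).
Number of complete blocks = floor(376 / 11) = 34
Logical qubits = 34 * 1
= 34

34


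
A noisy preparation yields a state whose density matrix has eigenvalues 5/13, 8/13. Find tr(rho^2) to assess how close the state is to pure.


tr(rho^2) = sum of eigenvalues squared
= (5/13)^2 + (8/13)^2
= (25 + 64) / 169
= 89/169
= 0.5266

0.5266


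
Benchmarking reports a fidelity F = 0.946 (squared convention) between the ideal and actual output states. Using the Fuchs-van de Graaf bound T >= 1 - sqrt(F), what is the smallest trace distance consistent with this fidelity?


Fuchs-van de Graaf (squared-fidelity convention): 1 - sqrt(F) <= T <= sqrt(1 - F).
Lower bound: T >= 1 - sqrt(F)
sqrt(F) = sqrt(0.946) = 0.9726
T >= 1 - 0.9726
T >= 0.0274

0.0274


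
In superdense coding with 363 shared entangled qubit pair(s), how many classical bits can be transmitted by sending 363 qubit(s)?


Superdense coding allows 2 classical bits per shared entangled pair.
363 pair(s) -> 2 * 363 = 726 classical bits

726


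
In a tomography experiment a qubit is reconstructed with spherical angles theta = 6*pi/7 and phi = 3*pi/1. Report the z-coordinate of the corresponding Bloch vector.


theta = 2.6928, phi = 9.4248
r_z = cos(theta) = -0.9010

-0.9010


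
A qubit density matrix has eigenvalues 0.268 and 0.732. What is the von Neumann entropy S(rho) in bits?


S = -p*log2(p) - (1-p)*log2(1-p)
p = 0.2680, 1-p = 0.7320
= -0.2680 * log2(0.2680) - 0.7320 * log2(0.7320)
= -(-0.5091) - (-0.3295)
= 0.8386

0.8386


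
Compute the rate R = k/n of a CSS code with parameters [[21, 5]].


Code rate R = k/n
= 5/21
= 0.2381

0.2381


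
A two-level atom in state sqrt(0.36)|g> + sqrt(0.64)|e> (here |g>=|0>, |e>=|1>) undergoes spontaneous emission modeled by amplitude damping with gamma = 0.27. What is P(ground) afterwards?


For amplitude damping with parameter gamma on state sqrt(a)|0> + sqrt(b)|1>:
alpha^2 = 0.36, beta^2 = 0.64
P(|0>) = alpha^2 + gamma * beta^2
= 0.36 + 0.27 * 0.64
= 0.36 + 0.1728
= 0.5328

0.5328
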